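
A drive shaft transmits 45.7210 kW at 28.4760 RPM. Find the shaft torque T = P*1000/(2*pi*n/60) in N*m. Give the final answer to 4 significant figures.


omega = 2*pi*28.4760/60 = 2.982 rad/s
T = 45.7210*1000 / 2.982
T = 15330 N*m


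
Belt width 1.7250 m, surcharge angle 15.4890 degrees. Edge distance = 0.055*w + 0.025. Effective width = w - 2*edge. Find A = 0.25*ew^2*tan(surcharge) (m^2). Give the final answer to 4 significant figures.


edge = 0.055*1.7250 + 0.025 = 0.119875 m
ew = 1.7250 - 2*0.119875 = 1.48525 m
A = 0.25 * 1.48525^2 * tan(15.4890 deg)
A = 0.1528 m^2


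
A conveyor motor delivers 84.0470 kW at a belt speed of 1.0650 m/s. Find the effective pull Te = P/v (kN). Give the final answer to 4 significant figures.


Te = P / v = 84.0470 / 1.0650
Te = 78.92 kN


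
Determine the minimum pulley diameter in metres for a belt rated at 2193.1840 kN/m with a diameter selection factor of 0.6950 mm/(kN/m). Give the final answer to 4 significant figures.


D = 2193.1840 * 0.6950 / 1000
D = 1.524 m


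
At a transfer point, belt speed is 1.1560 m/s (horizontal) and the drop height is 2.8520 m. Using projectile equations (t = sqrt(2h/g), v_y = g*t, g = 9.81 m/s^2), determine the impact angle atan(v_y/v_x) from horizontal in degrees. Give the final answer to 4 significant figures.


t = sqrt(2*2.8520/9.81) = 0.762527 s
v_y = 9.81 * 0.762527 = 7.48039 m/s
angle = atan(7.48039 / 1.1560) = 81.22 deg


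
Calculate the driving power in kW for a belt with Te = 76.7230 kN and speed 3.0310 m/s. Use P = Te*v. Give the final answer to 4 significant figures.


P = Te * v = 76.7230 * 3.0310
P = 232.5 kW


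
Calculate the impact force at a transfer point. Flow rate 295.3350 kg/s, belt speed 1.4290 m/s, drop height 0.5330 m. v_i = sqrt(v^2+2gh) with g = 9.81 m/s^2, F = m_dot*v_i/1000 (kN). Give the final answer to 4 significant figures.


v_i = sqrt(1.4290^2 + 2*9.81*0.5330) = 3.53546 m/s
F = 295.3350 * 3.53546 / 1000
F = 1.044 kN


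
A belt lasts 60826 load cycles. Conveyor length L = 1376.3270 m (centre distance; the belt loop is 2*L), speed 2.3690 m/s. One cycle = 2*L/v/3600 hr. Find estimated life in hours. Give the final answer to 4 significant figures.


cycle_time = 2 * 1376.3270 / 2.3690 / 3600 = 0.322763 hr
life = 60826 * 0.322763 = 19630 hours


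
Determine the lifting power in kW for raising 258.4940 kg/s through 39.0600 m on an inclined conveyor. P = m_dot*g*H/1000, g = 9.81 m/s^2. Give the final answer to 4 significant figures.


P = 258.4940 * 9.81 * 39.0600 / 1000
P = 99.05 kW


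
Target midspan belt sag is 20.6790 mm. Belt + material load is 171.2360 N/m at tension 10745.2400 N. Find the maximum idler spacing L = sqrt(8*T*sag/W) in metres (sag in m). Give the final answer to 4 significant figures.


sag = 20.6790/1000 = 0.020679 m
L = sqrt(8 * 10745.2400 * 0.020679 / 171.2360)
L = 3.222 m


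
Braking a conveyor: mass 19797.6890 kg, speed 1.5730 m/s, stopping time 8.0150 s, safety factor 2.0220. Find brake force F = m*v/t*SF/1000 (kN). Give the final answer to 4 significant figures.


F = 19797.6890 * 1.5730 / 8.0150 * 2.0220 / 1000
F = 7.856 kN


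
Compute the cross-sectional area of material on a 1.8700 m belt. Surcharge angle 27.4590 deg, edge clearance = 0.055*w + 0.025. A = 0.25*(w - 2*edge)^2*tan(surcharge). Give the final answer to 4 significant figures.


edge = 0.055*1.8700 + 0.025 = 0.12785 m
ew = 1.8700 - 2*0.12785 = 1.6143 m
A = 0.25 * 1.6143^2 * tan(27.4590 deg)
A = 0.3386 m^2


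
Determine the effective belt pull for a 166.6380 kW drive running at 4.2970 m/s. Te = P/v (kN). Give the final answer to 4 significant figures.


Te = P / v = 166.6380 / 4.2970
Te = 38.78 kN


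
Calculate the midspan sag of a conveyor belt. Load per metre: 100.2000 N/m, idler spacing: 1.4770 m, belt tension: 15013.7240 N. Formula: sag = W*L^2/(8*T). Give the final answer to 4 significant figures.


sag = 100.2000 * 1.4770^2 / (8 * 15013.7240)
sag = 0.001820 m


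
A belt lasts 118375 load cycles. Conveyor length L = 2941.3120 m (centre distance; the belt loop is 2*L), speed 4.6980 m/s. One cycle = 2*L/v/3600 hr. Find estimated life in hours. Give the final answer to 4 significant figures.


cycle_time = 2 * 2941.3120 / 4.6980 / 3600 = 0.347821 hr
life = 118375 * 0.347821 = 41170 hours


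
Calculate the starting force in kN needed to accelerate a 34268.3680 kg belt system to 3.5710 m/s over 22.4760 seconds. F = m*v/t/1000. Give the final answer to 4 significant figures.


F = 34268.3680 * 3.5710 / 22.4760 / 1000
F = 5.445 kN


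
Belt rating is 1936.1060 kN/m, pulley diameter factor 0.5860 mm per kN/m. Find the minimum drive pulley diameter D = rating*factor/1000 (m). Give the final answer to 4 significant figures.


D = 1936.1060 * 0.5860 / 1000
D = 1.135 m


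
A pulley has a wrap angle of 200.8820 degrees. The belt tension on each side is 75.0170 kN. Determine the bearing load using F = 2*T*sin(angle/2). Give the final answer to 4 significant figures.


F = 2 * 75.0170 * sin(200.8820/2 deg)
F = 147.5 kN


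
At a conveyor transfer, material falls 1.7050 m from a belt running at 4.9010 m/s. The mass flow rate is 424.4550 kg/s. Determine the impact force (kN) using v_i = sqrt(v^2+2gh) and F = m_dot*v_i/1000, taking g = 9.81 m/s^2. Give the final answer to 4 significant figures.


v_i = sqrt(4.9010^2 + 2*9.81*1.7050) = 7.58102 m/s
F = 424.4550 * 7.58102 / 1000
F = 3.218 kN


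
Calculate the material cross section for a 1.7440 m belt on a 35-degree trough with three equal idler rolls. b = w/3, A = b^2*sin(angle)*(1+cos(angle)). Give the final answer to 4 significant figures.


b = 1.7440/3 = 0.581333 m
A = 0.581333^2 * sin(35 deg) * (1 + cos(35 deg))
A = 0.3526 m^2


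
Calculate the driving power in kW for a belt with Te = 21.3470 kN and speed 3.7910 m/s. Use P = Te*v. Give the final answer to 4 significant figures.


P = Te * v = 21.3470 * 3.7910
P = 80.93 kW


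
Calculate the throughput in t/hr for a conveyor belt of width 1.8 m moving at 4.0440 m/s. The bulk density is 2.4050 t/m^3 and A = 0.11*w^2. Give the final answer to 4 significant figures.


A = 0.11 * 1.8^2 = 0.3564 m^2
C = 0.3564 * 4.0440 * 2.4050 * 3600
C = 12480 t/hr


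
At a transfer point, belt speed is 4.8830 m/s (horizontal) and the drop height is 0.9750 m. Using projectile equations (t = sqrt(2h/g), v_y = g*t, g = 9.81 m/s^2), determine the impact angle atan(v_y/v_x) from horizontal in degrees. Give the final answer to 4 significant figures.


t = sqrt(2*0.9750/9.81) = 0.445844 s
v_y = 9.81 * 0.445844 = 4.37373 m/s
angle = atan(4.37373 / 4.8830) = 41.85 deg


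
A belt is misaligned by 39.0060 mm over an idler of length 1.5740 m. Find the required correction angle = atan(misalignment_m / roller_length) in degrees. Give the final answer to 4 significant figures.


misalign_m = 39.0060 / 1000 = 0.039006 m
angle = atan(0.039006 / 1.5740)
angle = 1.420 deg


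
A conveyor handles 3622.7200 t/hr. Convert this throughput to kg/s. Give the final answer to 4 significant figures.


m_dot = 3622.7200 * 1000 / 3600
m_dot = 1006 kg/s


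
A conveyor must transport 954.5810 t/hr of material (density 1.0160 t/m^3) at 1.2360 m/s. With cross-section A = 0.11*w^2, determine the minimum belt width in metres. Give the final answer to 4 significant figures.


A_req = 954.5810 / (1.2360 * 1.0160 * 3600) = 0.211153 m^2
w = sqrt(0.211153 / 0.11)
w = 1.385 m


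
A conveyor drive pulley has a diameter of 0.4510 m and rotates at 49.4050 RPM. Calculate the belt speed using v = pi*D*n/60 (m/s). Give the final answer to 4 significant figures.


v = pi * 0.4510 * 49.4050 / 60
v = 1.167 m/s


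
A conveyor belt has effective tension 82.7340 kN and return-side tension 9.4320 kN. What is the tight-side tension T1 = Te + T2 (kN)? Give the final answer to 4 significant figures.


T1 = Te + T2 = 82.7340 + 9.4320
T1 = 92.17 kN


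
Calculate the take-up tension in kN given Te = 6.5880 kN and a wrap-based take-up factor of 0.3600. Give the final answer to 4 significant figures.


T_tu = 6.5880 * 0.3600
T_tu = 2.372 kN


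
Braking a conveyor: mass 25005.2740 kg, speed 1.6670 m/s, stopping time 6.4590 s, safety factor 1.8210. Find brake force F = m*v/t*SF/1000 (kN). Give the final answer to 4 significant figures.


F = 25005.2740 * 1.6670 / 6.4590 * 1.8210 / 1000
F = 11.75 kN


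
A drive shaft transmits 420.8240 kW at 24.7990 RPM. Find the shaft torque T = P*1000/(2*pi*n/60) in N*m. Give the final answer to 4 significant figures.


omega = 2*pi*24.7990/60 = 2.59695 rad/s
T = 420.8240*1000 / 2.59695
T = 162000 N*m


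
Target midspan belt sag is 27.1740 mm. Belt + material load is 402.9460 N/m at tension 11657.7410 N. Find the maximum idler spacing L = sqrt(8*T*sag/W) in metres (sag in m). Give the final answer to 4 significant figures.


sag = 27.1740/1000 = 0.027174 m
L = sqrt(8 * 11657.7410 * 0.027174 / 402.9460)
L = 2.508 m


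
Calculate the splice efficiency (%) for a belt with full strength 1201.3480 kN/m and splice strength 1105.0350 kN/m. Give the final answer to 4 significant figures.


Eff = 1105.0350 / 1201.3480 * 100
Eff = 91.98 %


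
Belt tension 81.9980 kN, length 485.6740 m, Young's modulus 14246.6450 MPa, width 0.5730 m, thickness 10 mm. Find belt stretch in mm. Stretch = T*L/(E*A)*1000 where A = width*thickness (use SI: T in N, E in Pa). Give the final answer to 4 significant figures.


A = 0.5730 * 0.01 = 0.00573 m^2
Stretch = 81.9980*1000 * 485.6740 / (14246.6450e6 * 0.00573) * 1000
Stretch = 487.8 mm


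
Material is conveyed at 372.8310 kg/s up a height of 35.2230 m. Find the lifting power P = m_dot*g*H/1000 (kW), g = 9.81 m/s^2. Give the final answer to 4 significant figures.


P = 372.8310 * 9.81 * 35.2230 / 1000
P = 128.8 kW


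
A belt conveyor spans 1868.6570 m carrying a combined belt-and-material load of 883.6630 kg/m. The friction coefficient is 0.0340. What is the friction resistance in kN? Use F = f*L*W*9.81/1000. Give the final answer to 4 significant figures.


F = 0.0340 * 1868.6570 * 883.6630 * 9.81 / 1000
F = 550.8 kN


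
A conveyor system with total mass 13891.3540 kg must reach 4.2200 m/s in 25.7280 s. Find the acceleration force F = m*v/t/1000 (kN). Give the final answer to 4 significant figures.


F = 13891.3540 * 4.2200 / 25.7280 / 1000
F = 2.279 kN


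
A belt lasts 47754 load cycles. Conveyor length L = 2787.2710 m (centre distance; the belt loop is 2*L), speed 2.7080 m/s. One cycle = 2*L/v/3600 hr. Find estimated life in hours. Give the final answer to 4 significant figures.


cycle_time = 2 * 2787.2710 / 2.7080 / 3600 = 0.571818 hr
life = 47754 * 0.571818 = 27310 hours


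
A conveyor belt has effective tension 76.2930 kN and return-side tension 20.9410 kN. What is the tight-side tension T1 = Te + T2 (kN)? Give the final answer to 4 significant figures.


T1 = Te + T2 = 76.2930 + 20.9410
T1 = 97.23 kN


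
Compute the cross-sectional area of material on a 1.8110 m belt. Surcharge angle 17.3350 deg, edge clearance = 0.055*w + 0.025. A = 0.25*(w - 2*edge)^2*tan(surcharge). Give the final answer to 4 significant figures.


edge = 0.055*1.8110 + 0.025 = 0.124605 m
ew = 1.8110 - 2*0.124605 = 1.56179 m
A = 0.25 * 1.56179^2 * tan(17.3350 deg)
A = 0.1903 m^2


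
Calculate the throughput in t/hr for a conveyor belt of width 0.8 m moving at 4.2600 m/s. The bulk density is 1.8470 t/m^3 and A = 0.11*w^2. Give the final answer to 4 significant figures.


A = 0.11 * 0.8^2 = 0.0704 m^2
C = 0.0704 * 4.2600 * 1.8470 * 3600
C = 1994 t/hr


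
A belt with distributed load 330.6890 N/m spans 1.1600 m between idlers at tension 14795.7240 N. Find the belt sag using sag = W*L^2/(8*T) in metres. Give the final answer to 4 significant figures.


sag = 330.6890 * 1.1600^2 / (8 * 14795.7240)
sag = 0.003759 m


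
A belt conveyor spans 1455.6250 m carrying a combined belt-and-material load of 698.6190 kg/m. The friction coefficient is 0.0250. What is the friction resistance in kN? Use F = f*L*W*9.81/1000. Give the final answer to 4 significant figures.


F = 0.0250 * 1455.6250 * 698.6190 * 9.81 / 1000
F = 249.4 kN


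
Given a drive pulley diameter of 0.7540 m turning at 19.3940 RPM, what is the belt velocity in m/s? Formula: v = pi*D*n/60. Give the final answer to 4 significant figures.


v = pi * 0.7540 * 19.3940 / 60
v = 0.7657 m/s


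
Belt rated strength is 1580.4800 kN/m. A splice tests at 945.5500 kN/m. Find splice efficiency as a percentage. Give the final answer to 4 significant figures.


Eff = 945.5500 / 1580.4800 * 100
Eff = 59.83 %


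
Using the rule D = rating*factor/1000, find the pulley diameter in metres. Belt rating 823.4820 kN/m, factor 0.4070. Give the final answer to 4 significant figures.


D = 823.4820 * 0.4070 / 1000
D = 0.3352 m


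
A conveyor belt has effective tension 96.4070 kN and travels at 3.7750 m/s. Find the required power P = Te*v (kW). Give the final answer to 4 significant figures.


P = Te * v = 96.4070 * 3.7750
P = 363.9 kW


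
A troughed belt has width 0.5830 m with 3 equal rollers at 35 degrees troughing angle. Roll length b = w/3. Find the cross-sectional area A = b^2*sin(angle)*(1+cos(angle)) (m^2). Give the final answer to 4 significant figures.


b = 0.5830/3 = 0.194333 m
A = 0.194333^2 * sin(35 deg) * (1 + cos(35 deg))
A = 0.03941 m^2


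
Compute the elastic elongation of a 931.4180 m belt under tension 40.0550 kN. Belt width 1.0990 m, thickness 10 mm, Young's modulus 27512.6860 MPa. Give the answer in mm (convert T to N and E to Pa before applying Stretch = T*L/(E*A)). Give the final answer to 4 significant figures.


A = 1.0990 * 0.01 = 0.01099 m^2
Stretch = 40.0550*1000 * 931.4180 / (27512.6860e6 * 0.01099) * 1000
Stretch = 123.4 mm


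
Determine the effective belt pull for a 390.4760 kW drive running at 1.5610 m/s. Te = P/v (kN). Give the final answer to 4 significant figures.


Te = P / v = 390.4760 / 1.5610
Te = 250.1 kN


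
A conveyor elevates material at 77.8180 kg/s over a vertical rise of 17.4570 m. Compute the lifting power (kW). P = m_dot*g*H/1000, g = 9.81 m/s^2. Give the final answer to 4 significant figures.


P = 77.8180 * 9.81 * 17.4570 / 1000
P = 13.33 kW


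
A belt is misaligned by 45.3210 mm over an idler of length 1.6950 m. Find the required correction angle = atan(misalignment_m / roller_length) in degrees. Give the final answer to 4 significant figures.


misalign_m = 45.3210 / 1000 = 0.045321 m
angle = atan(0.045321 / 1.6950)
angle = 1.532 deg


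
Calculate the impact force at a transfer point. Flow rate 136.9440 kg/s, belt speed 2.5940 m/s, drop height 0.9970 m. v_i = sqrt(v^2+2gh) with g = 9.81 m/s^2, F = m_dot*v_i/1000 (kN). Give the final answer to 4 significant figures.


v_i = sqrt(2.5940^2 + 2*9.81*0.9970) = 5.12738 m/s
F = 136.9440 * 5.12738 / 1000
F = 0.7022 kN


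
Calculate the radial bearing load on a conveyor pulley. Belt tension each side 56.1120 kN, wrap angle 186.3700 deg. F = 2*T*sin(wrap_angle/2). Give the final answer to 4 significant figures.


F = 2 * 56.1120 * sin(186.3700/2 deg)
F = 112.1 kN


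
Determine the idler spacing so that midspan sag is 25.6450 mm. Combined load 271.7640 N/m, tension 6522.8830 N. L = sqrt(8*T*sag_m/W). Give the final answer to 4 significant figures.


sag = 25.6450/1000 = 0.025645 m
L = sqrt(8 * 6522.8830 * 0.025645 / 271.7640)
L = 2.219 m


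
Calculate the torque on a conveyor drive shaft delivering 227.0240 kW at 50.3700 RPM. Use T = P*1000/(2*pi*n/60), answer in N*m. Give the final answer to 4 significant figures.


omega = 2*pi*50.3700/60 = 5.27473 rad/s
T = 227.0240*1000 / 5.27473
T = 43040 N*m


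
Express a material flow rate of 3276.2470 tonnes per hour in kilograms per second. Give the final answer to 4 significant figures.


m_dot = 3276.2470 * 1000 / 3600
m_dot = 910.1 kg/s


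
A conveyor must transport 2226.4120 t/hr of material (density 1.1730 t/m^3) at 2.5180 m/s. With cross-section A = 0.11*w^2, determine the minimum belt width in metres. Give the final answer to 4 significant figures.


A_req = 2226.4120 / (2.5180 * 1.1730 * 3600) = 0.209387 m^2
w = sqrt(0.209387 / 0.11)
w = 1.380 m


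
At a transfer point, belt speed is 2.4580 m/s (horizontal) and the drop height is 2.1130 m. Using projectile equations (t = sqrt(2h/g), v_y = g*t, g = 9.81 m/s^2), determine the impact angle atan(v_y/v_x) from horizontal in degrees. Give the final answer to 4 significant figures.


t = sqrt(2*2.1130/9.81) = 0.656342 s
v_y = 9.81 * 0.656342 = 6.43872 m/s
angle = atan(6.43872 / 2.4580) = 69.11 deg


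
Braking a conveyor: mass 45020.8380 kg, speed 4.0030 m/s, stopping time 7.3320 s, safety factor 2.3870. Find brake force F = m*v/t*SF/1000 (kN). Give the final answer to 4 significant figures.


F = 45020.8380 * 4.0030 / 7.3320 * 2.3870 / 1000
F = 58.67 kN


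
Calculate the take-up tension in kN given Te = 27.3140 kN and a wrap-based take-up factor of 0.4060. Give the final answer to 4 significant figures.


T_tu = 27.3140 * 0.4060
T_tu = 11.09 kN


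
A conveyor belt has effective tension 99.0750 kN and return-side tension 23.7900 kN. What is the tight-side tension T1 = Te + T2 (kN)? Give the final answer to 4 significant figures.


T1 = Te + T2 = 99.0750 + 23.7900
T1 = 122.9 kN


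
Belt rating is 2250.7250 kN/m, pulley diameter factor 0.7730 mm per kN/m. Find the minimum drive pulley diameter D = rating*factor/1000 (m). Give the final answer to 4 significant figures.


D = 2250.7250 * 0.7730 / 1000
D = 1.740 m


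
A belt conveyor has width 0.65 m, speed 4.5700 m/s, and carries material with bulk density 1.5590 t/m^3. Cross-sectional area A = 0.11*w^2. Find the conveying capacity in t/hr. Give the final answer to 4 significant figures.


A = 0.11 * 0.65^2 = 0.046475 m^2
C = 0.046475 * 4.5700 * 1.5590 * 3600
C = 1192 t/hr


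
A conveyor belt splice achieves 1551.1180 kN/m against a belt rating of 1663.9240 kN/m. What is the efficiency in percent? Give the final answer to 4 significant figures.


Eff = 1551.1180 / 1663.9240 * 100
Eff = 93.22 %


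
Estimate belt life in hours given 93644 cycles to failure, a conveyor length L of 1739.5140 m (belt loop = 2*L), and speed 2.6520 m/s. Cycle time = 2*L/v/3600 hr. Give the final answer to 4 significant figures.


cycle_time = 2 * 1739.5140 / 2.6520 / 3600 = 0.364403 hr
life = 93644 * 0.364403 = 34120 hours


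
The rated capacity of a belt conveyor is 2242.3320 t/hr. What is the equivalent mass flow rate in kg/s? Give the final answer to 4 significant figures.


m_dot = 2242.3320 * 1000 / 3600
m_dot = 622.9 kg/s


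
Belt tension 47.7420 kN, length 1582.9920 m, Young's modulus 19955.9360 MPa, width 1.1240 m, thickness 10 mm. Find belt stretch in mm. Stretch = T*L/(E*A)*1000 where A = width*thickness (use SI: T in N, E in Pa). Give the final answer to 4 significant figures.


A = 1.1240 * 0.01 = 0.01124 m^2
Stretch = 47.7420*1000 * 1582.9920 / (19955.9360e6 * 0.01124) * 1000
Stretch = 336.9 mm


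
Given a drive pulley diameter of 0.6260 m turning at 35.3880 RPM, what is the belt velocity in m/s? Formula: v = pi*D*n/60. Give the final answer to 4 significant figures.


v = pi * 0.6260 * 35.3880 / 60
v = 1.160 m/s


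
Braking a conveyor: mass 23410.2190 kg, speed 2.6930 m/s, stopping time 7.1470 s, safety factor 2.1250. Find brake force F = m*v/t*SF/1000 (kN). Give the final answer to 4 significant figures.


F = 23410.2190 * 2.6930 / 7.1470 * 2.1250 / 1000
F = 18.74 kN


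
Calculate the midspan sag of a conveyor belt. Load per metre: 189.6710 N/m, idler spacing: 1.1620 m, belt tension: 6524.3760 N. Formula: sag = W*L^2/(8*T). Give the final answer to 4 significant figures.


sag = 189.6710 * 1.1620^2 / (8 * 6524.3760)
sag = 0.004907 m


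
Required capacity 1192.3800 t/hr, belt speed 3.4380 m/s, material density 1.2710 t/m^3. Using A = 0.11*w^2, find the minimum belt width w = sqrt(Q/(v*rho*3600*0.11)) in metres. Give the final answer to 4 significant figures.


A_req = 1192.3800 / (3.4380 * 1.2710 * 3600) = 0.0757985 m^2
w = sqrt(0.0757985 / 0.11)
w = 0.8301 m


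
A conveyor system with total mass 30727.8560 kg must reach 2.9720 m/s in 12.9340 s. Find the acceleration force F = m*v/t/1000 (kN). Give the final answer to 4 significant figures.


F = 30727.8560 * 2.9720 / 12.9340 / 1000
F = 7.061 kN


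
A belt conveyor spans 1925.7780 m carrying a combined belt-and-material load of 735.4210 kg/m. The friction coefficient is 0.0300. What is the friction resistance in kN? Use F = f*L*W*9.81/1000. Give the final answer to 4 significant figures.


F = 0.0300 * 1925.7780 * 735.4210 * 9.81 / 1000
F = 416.8 kN


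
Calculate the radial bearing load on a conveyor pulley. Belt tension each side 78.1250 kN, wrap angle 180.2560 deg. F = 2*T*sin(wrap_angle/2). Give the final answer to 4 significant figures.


F = 2 * 78.1250 * sin(180.2560/2 deg)
F = 156.2 kN


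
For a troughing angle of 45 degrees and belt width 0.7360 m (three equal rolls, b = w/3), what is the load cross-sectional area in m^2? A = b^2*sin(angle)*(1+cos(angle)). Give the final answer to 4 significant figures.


b = 0.7360/3 = 0.245333 m
A = 0.245333^2 * sin(45 deg) * (1 + cos(45 deg))
A = 0.07265 m^2


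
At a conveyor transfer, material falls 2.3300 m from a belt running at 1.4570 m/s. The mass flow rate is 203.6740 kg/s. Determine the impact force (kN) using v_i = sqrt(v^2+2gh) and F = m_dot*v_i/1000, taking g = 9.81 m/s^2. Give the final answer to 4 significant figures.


v_i = sqrt(1.4570^2 + 2*9.81*2.3300) = 6.91646 m/s
F = 203.6740 * 6.91646 / 1000
F = 1.409 kN


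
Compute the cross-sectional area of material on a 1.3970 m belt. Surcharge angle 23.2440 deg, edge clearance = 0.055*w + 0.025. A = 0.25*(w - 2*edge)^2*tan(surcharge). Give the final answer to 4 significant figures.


edge = 0.055*1.3970 + 0.025 = 0.101835 m
ew = 1.3970 - 2*0.101835 = 1.19333 m
A = 0.25 * 1.19333^2 * tan(23.2440 deg)
A = 0.1529 m^2


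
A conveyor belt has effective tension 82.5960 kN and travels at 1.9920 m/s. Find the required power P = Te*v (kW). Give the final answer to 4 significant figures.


P = Te * v = 82.5960 * 1.9920
P = 164.5 kW


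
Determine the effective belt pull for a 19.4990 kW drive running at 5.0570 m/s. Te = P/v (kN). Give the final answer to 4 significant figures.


Te = P / v = 19.4990 / 5.0570
Te = 3.856 kN


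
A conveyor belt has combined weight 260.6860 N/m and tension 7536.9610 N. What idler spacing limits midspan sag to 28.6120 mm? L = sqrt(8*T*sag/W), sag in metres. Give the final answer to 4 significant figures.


sag = 28.6120/1000 = 0.028612 m
L = sqrt(8 * 7536.9610 * 0.028612 / 260.6860)
L = 2.573 m


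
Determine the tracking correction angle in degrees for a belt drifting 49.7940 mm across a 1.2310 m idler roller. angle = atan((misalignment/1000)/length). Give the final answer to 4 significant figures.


misalign_m = 49.7940 / 1000 = 0.049794 m
angle = atan(0.049794 / 1.2310)
angle = 2.316 deg


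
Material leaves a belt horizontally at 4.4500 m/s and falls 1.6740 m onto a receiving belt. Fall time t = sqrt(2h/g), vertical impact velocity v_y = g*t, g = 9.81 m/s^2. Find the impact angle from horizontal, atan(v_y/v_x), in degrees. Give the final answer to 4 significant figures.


t = sqrt(2*1.6740/9.81) = 0.584196 s
v_y = 9.81 * 0.584196 = 5.73096 m/s
angle = atan(5.73096 / 4.4500) = 52.17 deg


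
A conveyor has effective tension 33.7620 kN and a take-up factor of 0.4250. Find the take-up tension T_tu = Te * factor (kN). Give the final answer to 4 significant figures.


T_tu = 33.7620 * 0.4250
T_tu = 14.35 kN


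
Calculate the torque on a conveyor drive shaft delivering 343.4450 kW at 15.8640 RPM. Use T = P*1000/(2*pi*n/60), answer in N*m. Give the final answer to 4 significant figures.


omega = 2*pi*15.8640/60 = 1.66127 rad/s
T = 343.4450*1000 / 1.66127
T = 206700 N*m


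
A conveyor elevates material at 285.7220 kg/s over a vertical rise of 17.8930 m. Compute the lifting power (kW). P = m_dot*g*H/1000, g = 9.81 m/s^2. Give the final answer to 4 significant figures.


P = 285.7220 * 9.81 * 17.8930 / 1000
P = 50.15 kW


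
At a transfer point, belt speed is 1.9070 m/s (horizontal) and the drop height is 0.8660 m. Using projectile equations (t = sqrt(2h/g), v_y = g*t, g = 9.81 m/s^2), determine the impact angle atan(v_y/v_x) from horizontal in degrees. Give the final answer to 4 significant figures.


t = sqrt(2*0.8660/9.81) = 0.420184 s
v_y = 9.81 * 0.420184 = 4.12201 m/s
angle = atan(4.12201 / 1.9070) = 65.17 deg


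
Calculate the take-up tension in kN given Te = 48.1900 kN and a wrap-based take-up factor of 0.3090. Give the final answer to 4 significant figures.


T_tu = 48.1900 * 0.3090
T_tu = 14.89 kN


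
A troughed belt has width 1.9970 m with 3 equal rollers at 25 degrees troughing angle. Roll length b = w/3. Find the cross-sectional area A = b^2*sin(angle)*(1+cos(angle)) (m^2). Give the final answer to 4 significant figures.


b = 1.9970/3 = 0.665667 m
A = 0.665667^2 * sin(25 deg) * (1 + cos(25 deg))
A = 0.3570 m^2


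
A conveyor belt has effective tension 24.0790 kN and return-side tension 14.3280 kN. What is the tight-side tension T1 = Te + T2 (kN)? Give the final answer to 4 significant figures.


T1 = Te + T2 = 24.0790 + 14.3280
T1 = 38.41 kN


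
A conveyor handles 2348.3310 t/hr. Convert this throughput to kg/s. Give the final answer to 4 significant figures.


m_dot = 2348.3310 * 1000 / 3600
m_dot = 652.3 kg/s


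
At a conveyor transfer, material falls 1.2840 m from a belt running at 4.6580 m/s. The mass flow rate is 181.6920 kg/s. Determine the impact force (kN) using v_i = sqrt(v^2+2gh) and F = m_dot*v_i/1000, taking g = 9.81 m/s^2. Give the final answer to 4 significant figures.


v_i = sqrt(4.6580^2 + 2*9.81*1.2840) = 6.84756 m/s
F = 181.6920 * 6.84756 / 1000
F = 1.244 kN


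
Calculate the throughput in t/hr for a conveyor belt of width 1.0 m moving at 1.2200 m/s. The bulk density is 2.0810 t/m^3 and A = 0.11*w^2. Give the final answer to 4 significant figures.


A = 0.11 * 1.0^2 = 0.11 m^2
C = 0.11 * 1.2200 * 2.0810 * 3600
C = 1005 t/hr


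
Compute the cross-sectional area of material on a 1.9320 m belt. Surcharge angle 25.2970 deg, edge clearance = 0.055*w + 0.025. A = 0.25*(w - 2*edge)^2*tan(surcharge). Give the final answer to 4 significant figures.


edge = 0.055*1.9320 + 0.025 = 0.13126 m
ew = 1.9320 - 2*0.13126 = 1.66948 m
A = 0.25 * 1.66948^2 * tan(25.2970 deg)
A = 0.3293 m^2


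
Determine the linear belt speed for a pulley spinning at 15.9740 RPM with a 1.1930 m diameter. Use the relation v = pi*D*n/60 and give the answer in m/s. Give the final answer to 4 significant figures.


v = pi * 1.1930 * 15.9740 / 60
v = 0.9978 m/s


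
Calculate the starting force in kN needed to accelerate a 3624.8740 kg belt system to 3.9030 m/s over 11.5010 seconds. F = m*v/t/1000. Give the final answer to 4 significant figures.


F = 3624.8740 * 3.9030 / 11.5010 / 1000
F = 1.230 kN


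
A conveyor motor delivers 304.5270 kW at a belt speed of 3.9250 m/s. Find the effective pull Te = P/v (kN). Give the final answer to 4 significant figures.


Te = P / v = 304.5270 / 3.9250
Te = 77.59 kN


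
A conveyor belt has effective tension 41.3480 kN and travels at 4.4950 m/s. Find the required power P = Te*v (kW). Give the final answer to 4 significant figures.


P = Te * v = 41.3480 * 4.4950
P = 185.9 kW


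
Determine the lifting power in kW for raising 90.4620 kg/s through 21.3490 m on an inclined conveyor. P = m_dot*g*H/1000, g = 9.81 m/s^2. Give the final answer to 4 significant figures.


P = 90.4620 * 9.81 * 21.3490 / 1000
P = 18.95 kW


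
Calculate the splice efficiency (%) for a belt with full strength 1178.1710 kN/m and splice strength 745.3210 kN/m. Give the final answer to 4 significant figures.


Eff = 745.3210 / 1178.1710 * 100
Eff = 63.26 %


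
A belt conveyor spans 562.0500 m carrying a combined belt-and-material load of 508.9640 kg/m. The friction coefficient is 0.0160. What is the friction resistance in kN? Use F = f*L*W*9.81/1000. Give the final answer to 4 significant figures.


F = 0.0160 * 562.0500 * 508.9640 * 9.81 / 1000
F = 44.90 kN


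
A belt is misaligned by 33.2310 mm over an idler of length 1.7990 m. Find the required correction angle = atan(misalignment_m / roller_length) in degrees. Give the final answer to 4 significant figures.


misalign_m = 33.2310 / 1000 = 0.033231 m
angle = atan(0.033231 / 1.7990)
angle = 1.058 deg


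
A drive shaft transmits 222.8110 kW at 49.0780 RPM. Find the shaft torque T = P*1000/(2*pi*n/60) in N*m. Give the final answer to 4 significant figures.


omega = 2*pi*49.0780/60 = 5.13944 rad/s
T = 222.8110*1000 / 5.13944
T = 43350 N*m


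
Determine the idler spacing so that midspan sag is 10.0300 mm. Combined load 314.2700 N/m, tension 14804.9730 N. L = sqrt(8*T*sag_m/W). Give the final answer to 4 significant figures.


sag = 10.0300/1000 = 0.010030 m
L = sqrt(8 * 14804.9730 * 0.010030 / 314.2700)
L = 1.944 m


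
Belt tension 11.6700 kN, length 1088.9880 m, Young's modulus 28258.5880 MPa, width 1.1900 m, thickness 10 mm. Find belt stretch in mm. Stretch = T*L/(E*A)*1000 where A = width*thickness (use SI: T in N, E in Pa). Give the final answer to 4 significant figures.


A = 1.1900 * 0.01 = 0.01190 m^2
Stretch = 11.6700*1000 * 1088.9880 / (28258.5880e6 * 0.01190) * 1000
Stretch = 37.79 mm


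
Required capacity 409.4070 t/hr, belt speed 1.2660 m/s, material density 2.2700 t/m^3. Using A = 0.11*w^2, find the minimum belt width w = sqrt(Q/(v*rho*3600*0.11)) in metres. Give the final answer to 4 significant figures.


A_req = 409.4070 / (1.2660 * 2.2700 * 3600) = 0.0395725 m^2
w = sqrt(0.0395725 / 0.11)
w = 0.5998 m


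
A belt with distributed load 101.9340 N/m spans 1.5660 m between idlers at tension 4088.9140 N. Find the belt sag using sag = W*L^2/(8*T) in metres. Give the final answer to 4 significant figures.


sag = 101.9340 * 1.5660^2 / (8 * 4088.9140)
sag = 0.007642 m


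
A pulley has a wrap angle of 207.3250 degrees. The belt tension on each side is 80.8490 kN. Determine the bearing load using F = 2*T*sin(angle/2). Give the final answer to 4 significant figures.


F = 2 * 80.8490 * sin(207.3250/2 deg)
F = 157.1 kN


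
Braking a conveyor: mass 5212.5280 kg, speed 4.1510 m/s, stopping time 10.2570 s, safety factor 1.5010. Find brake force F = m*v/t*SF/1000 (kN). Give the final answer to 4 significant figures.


F = 5212.5280 * 4.1510 / 10.2570 * 1.5010 / 1000
F = 3.166 kN


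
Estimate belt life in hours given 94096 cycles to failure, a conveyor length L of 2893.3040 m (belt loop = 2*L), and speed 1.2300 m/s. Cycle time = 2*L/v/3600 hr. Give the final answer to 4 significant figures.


cycle_time = 2 * 2893.3040 / 1.2300 / 3600 = 1.30682 hr
life = 94096 * 1.30682 = 123000 hours


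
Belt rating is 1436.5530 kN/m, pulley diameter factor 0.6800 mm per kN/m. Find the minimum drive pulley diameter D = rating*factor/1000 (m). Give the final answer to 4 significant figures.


D = 1436.5530 * 0.6800 / 1000
D = 0.9769 m


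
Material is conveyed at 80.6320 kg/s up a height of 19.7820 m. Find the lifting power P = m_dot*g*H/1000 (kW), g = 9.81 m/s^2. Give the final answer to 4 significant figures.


P = 80.6320 * 9.81 * 19.7820 / 1000
P = 15.65 kW


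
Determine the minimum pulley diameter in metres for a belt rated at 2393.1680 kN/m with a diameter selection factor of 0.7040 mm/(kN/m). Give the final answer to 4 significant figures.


D = 2393.1680 * 0.7040 / 1000
D = 1.685 m


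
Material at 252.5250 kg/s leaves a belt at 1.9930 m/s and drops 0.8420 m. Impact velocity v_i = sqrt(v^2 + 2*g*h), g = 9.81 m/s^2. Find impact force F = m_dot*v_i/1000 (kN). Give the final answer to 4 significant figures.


v_i = sqrt(1.9930^2 + 2*9.81*0.8420) = 4.52682 m/s
F = 252.5250 * 4.52682 / 1000
F = 1.143 kN


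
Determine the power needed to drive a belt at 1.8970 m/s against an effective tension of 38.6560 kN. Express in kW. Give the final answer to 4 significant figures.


P = Te * v = 38.6560 * 1.8970
P = 73.33 kW


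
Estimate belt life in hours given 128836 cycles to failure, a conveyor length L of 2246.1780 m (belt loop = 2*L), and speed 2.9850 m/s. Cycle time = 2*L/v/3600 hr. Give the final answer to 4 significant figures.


cycle_time = 2 * 2246.1780 / 2.9850 / 3600 = 0.418049 hr
life = 128836 * 0.418049 = 53860 hours


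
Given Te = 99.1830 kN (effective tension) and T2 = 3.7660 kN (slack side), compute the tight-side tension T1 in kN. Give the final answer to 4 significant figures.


T1 = Te + T2 = 99.1830 + 3.7660
T1 = 102.9 kN


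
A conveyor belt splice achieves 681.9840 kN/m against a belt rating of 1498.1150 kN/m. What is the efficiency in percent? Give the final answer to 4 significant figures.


Eff = 681.9840 / 1498.1150 * 100
Eff = 45.52 %


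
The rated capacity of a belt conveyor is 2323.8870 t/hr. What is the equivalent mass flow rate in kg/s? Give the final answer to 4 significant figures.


m_dot = 2323.8870 * 1000 / 3600
m_dot = 645.5 kg/s


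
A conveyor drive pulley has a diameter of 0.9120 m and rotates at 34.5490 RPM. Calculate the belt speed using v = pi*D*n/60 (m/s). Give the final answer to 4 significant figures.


v = pi * 0.9120 * 34.5490 / 60
v = 1.650 m/s


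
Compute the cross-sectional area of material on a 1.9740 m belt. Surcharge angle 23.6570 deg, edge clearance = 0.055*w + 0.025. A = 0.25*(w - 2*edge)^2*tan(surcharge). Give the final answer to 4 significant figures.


edge = 0.055*1.9740 + 0.025 = 0.13357 m
ew = 1.9740 - 2*0.13357 = 1.70686 m
A = 0.25 * 1.70686^2 * tan(23.6570 deg)
A = 0.3191 m^2


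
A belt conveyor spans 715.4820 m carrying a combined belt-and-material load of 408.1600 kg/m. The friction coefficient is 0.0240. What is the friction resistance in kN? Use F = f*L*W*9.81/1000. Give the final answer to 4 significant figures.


F = 0.0240 * 715.4820 * 408.1600 * 9.81 / 1000
F = 68.76 kN


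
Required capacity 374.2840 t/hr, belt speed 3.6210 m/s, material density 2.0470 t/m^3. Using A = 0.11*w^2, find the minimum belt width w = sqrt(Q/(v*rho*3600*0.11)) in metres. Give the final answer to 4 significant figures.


A_req = 374.2840 / (3.6210 * 2.0470 * 3600) = 0.0140266 m^2
w = sqrt(0.0140266 / 0.11)
w = 0.3571 m


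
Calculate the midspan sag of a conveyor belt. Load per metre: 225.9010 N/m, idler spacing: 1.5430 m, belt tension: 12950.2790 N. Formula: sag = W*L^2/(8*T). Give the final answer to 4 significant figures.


sag = 225.9010 * 1.5430^2 / (8 * 12950.2790)
sag = 0.005191 m


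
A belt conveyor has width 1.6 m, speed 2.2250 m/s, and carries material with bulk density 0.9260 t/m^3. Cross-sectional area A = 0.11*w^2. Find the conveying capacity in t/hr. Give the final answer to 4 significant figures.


A = 0.11 * 1.6^2 = 0.2816 m^2
C = 0.2816 * 2.2250 * 0.9260 * 3600
C = 2089 t/hr


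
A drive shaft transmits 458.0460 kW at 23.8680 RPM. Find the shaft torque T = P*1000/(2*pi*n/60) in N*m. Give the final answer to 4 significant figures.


omega = 2*pi*23.8680/60 = 2.49945 rad/s
T = 458.0460*1000 / 2.49945
T = 183300 N*m


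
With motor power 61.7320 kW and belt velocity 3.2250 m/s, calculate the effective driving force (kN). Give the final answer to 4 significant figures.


Te = P / v = 61.7320 / 3.2250
Te = 19.14 kN


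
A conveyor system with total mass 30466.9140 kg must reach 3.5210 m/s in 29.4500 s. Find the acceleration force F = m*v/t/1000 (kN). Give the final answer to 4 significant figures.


F = 30466.9140 * 3.5210 / 29.4500 / 1000
F = 3.643 kN


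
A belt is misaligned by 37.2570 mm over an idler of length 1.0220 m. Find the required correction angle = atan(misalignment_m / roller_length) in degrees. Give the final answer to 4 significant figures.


misalign_m = 37.2570 / 1000 = 0.037257 m
angle = atan(0.037257 / 1.0220)
angle = 2.088 deg


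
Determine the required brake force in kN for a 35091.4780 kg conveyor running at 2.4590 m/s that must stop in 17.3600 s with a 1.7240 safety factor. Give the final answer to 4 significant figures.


F = 35091.4780 * 2.4590 / 17.3600 * 1.7240 / 1000
F = 8.569 kN


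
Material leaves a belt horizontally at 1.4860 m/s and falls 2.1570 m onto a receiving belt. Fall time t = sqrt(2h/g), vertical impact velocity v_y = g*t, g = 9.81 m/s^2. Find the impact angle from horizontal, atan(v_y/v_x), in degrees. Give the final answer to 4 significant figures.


t = sqrt(2*2.1570/9.81) = 0.663141 s
v_y = 9.81 * 0.663141 = 6.50541 m/s
angle = atan(6.50541 / 1.4860) = 77.13 deg


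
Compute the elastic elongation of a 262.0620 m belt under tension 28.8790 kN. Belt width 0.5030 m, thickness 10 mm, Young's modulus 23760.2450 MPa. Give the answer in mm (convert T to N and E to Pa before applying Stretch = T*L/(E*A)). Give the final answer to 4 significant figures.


A = 0.5030 * 0.01 = 0.00503 m^2
Stretch = 28.8790*1000 * 262.0620 / (23760.2450e6 * 0.00503) * 1000
Stretch = 63.32 mm


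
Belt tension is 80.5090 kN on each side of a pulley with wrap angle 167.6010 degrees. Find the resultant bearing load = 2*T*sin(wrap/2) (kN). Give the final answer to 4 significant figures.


F = 2 * 80.5090 * sin(167.6010/2 deg)
F = 160.1 kN


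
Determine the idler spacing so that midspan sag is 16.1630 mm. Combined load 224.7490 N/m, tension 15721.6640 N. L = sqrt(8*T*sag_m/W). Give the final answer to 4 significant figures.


sag = 16.1630/1000 = 0.016163 m
L = sqrt(8 * 15721.6640 * 0.016163 / 224.7490)
L = 3.008 m


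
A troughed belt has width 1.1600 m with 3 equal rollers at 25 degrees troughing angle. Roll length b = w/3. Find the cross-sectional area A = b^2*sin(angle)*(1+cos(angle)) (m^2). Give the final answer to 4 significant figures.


b = 1.1600/3 = 0.386667 m
A = 0.386667^2 * sin(25 deg) * (1 + cos(25 deg))
A = 0.1205 m^2


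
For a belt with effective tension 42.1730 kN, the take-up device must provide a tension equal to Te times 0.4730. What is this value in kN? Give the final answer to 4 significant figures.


T_tu = 42.1730 * 0.4730
T_tu = 19.95 kN


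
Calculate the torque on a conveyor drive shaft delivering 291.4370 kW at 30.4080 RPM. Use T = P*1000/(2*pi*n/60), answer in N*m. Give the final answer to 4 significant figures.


omega = 2*pi*30.4080/60 = 3.18432 rad/s
T = 291.4370*1000 / 3.18432
T = 91520 N*m


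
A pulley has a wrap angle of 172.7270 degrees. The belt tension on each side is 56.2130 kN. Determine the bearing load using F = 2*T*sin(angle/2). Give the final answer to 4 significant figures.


F = 2 * 56.2130 * sin(172.7270/2 deg)
F = 112.2 kN


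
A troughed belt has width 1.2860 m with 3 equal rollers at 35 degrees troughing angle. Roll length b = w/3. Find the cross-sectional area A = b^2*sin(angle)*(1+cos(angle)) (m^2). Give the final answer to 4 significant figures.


b = 1.2860/3 = 0.428667 m
A = 0.428667^2 * sin(35 deg) * (1 + cos(35 deg))
A = 0.1917 m^2


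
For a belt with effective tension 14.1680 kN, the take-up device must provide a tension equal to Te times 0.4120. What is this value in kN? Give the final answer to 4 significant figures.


T_tu = 14.1680 * 0.4120
T_tu = 5.837 kN


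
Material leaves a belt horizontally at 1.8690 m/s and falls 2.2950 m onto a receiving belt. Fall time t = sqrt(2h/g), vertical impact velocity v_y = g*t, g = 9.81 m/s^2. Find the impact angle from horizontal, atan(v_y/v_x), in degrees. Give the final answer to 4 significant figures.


t = sqrt(2*2.2950/9.81) = 0.684025 s
v_y = 9.81 * 0.684025 = 6.71029 m/s
angle = atan(6.71029 / 1.8690) = 74.44 deg
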